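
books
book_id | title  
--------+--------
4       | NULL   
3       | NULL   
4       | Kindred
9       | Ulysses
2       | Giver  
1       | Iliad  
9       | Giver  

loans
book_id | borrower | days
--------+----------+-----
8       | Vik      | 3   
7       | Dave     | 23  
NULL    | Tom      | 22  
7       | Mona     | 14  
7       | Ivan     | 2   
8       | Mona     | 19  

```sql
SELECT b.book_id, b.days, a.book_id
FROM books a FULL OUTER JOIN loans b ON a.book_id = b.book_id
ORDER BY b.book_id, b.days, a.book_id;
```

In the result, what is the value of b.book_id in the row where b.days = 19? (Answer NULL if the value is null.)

8

FULL OUTER JOIN keeps every row from both sides; unmatched rows get NULL for the other side's columns.
Matching on a.book_id = b.book_id. A NULL in a compared column never satisfies the condition.
Matched pairs: 0; unmatched a rows kept: 7; unmatched b rows kept: 6.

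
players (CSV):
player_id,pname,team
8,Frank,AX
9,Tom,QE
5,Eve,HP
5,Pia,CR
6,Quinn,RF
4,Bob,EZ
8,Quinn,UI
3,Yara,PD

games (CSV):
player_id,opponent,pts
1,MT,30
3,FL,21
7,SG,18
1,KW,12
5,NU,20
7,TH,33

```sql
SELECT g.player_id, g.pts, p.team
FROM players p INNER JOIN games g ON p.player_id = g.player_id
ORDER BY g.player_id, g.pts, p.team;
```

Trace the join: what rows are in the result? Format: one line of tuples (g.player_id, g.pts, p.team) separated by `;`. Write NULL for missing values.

(3, 21, PD); (5, 20, CR); (5, 20, HP)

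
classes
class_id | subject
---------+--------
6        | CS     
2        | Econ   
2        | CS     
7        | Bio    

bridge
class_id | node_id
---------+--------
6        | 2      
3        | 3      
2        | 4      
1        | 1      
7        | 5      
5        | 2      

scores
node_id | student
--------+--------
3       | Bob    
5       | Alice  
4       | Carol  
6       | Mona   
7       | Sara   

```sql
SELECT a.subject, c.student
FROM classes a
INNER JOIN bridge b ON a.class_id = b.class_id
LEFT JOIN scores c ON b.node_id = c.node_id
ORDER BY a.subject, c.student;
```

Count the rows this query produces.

Evaluate left to right. First `classes a INNER JOIN bridge b` on class_id: 4 row(s).
Then LEFT JOIN `scores c` on node_id: each of those 4 rows is kept; rows whose b.node_id has no match in c get NULL for c's columns.
Result: 4 row(s).

4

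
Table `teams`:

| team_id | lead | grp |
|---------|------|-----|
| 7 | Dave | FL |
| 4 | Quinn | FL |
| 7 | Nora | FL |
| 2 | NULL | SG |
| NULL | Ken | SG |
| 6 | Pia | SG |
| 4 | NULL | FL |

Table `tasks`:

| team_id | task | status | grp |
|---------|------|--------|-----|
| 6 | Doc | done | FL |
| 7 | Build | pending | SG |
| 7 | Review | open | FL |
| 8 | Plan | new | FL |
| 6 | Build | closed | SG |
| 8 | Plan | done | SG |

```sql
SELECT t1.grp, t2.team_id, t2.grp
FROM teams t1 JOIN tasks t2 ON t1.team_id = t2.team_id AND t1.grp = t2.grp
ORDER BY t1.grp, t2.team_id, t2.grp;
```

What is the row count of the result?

3

INNER JOIN keeps only pairs where the ON condition holds.
Matching on t1.team_id = t2.team_id AND t1.grp = t2.grp. A NULL in a compared column never satisfies the condition.
- t1 row (team_id=7, grp=FL): matches 1 t2 row(s) → 1 output row(s).
- t1 row (team_id=4, grp=FL): no match → dropped.
- t1 row (team_id=7, grp=FL): matches 1 t2 row(s) → 1 output row(s).
- t1 row (team_id=2, grp=SG): no match → dropped.
- t1 row (team_id=NULL, grp=SG): no match → dropped.
- t1 row (team_id=6, grp=SG): matches 1 t2 row(s) → 1 output row(s).
- t1 row (team_id=4, grp=FL): no match → dropped.
Total: 3 rows.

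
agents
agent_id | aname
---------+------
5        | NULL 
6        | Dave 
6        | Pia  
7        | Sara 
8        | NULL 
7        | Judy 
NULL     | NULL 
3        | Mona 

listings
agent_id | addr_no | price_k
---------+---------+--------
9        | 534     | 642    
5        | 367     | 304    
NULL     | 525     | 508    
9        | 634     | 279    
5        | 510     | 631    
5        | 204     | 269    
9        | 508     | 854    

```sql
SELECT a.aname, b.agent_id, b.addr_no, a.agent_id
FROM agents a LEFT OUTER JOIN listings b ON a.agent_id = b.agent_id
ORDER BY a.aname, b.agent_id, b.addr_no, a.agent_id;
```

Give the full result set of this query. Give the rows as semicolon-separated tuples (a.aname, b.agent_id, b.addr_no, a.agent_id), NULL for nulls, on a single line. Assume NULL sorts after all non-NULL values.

(Dave, NULL, NULL, 6); (Judy, NULL, NULL, 7); (Mona, NULL, NULL, 3); (Pia, NULL, NULL, 6); (Sara, NULL, NULL, 7); (NULL, 5, 204, 5); (NULL, 5, 367, 5); (NULL, 5, 510, 5); (NULL, NULL, NULL, 8); (NULL, NULL, NULL, NULL)

LEFT JOIN keeps every row from `agents`; unmatched rows get NULL for `listings`'s columns.
Matching on a.agent_id = b.agent_id. A NULL in a compared column never satisfies the condition.
Matched pairs: 3; unmatched a rows kept: 7.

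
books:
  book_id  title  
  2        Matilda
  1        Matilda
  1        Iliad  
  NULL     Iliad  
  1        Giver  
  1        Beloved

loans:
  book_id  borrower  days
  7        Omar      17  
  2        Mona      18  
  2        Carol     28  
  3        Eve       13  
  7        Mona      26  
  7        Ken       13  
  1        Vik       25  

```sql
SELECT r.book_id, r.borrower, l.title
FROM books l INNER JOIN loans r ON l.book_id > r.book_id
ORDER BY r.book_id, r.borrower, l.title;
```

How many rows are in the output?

1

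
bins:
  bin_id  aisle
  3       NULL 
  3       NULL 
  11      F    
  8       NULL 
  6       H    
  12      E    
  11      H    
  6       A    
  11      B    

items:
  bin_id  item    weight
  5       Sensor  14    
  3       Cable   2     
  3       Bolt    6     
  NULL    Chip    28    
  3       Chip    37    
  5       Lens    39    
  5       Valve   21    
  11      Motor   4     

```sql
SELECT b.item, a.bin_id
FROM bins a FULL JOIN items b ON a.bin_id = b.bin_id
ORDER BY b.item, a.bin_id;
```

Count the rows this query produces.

FULL OUTER JOIN keeps every row from both sides; unmatched rows get NULL for the other side's columns.
Matching on a.bin_id = b.bin_id. A NULL in a compared column never satisfies the condition.
- bin_id=3: 3 matching b row(s), so 3 row(s) emitted.
- bin_id=3: 3 matching b row(s), so 3 row(s) emitted.
- bin_id=11: 1 matching b row(s), so 1 row(s) emitted.
- bin_id=8: no b row matches, row kept with b columns NULL.
- bin_id=6: no b row matches, row kept with b columns NULL.
- bin_id=12: no b row matches, row kept with b columns NULL.
- bin_id=11: 1 matching b row(s), so 1 row(s) emitted.
- bin_id=6: no b row matches, row kept with b columns NULL.
- bin_id=11: 1 matching b row(s), so 1 row(s) emitted.
- plus 4 unmatched b row(s), each kept with NULL a columns.
Total: 9 matched + 8 padded = 17 rows.

17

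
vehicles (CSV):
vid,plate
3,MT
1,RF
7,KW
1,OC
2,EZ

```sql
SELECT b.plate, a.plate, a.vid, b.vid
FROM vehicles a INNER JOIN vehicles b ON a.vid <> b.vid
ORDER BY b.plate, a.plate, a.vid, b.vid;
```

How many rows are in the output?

18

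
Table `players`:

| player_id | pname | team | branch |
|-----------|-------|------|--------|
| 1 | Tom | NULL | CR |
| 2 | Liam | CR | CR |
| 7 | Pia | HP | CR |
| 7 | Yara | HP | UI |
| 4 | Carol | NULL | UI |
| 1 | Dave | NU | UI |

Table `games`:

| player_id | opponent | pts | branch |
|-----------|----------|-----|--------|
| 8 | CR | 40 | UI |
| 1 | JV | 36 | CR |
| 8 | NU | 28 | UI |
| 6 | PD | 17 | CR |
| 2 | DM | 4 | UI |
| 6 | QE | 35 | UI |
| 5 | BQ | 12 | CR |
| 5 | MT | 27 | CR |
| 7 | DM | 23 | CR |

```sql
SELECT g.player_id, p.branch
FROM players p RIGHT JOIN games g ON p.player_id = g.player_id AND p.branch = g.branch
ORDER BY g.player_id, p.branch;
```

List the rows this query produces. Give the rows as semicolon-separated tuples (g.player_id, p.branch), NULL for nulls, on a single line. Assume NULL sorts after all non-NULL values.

RIGHT JOIN keeps every row from `games`; unmatched rows get NULL for `players`'s columns.
Matching on p.player_id = g.player_id AND p.branch = g.branch.
- p (player_id=1, branch=CR) pairs with 1 row(s) of g.
- p (player_id=2, branch=CR) has no partner in g.
- p (player_id=7, branch=CR) pairs with 1 row(s) of g.
- p (player_id=7, branch=UI) has no partner in g.
- p (player_id=4, branch=UI) has no partner in g.
- p (player_id=1, branch=UI) has no partner in g.
- 7 g row(s) had no p match → kept, p columns NULL.
After projecting and ordering:
g.player_id | p.branch
1 | CR
2 | NULL
5 | NULL
5 | NULL
6 | NULL
6 | NULL
7 | CR
8 | NULL
8 | NULL

(1, CR); (2, NULL); (5, NULL); (5, NULL); (6, NULL); (6, NULL); (7, CR); (8, NULL); (8, NULL)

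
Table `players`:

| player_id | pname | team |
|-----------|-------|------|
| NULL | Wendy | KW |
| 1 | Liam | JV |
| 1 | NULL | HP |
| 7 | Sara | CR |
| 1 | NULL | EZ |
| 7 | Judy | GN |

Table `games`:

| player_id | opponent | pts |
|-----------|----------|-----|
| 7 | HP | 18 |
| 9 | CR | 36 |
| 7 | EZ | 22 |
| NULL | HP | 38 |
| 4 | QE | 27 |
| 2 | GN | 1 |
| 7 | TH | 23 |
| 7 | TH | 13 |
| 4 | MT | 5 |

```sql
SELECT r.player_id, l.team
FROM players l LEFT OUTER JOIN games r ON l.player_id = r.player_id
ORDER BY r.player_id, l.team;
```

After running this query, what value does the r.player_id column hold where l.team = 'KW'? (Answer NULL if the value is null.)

NULL

LEFT JOIN keeps every row from `players`; unmatched rows get NULL for `games`'s columns.
Matching on l.player_id = r.player_id. A NULL in a compared column never satisfies the condition.
- player_id=NULL: no r row matches, row kept with r columns NULL.
- player_id=1: no r row matches, row kept with r columns NULL.
- player_id=1: no r row matches, row kept with r columns NULL.
- player_id=7: 4 matching r row(s), so 4 row(s) emitted.
- player_id=1: no r row matches, row kept with r columns NULL.
- player_id=7: 4 matching r row(s), so 4 row(s) emitted.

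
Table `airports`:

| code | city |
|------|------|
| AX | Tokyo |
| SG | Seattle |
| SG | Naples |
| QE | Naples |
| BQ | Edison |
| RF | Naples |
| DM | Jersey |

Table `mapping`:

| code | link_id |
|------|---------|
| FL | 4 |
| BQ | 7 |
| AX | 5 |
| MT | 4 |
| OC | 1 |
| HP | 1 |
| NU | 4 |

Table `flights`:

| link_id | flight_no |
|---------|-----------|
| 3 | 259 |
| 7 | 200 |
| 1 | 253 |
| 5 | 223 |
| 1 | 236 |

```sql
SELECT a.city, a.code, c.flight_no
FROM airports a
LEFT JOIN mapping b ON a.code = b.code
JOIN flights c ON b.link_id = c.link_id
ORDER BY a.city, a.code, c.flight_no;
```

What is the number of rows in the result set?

2

Evaluate left to right. First `airports a LEFT JOIN mapping b` on code: 7 row(s).
Then INNER JOIN `flights c` on link_id: keep only rows whose b.link_id appears in c.
Result: 2 row(s).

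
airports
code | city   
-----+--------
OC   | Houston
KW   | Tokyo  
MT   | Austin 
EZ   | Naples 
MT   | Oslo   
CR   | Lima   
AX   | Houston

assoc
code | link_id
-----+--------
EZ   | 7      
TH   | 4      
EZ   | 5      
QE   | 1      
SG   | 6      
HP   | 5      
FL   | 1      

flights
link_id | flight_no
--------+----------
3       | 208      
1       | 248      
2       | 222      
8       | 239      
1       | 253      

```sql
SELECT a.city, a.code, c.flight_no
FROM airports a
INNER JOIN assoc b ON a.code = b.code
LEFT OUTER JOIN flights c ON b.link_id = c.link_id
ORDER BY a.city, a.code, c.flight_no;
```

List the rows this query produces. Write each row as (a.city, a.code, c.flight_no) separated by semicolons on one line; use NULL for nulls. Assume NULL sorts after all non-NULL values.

(Naples, EZ, NULL); (Naples, EZ, NULL)

Evaluate left to right. First `airports a INNER JOIN assoc b` on code: 2 row(s).
Then LEFT JOIN `flights c` on link_id: each of those 2 rows is kept; rows whose b.link_id has no match in c get NULL for c's columns.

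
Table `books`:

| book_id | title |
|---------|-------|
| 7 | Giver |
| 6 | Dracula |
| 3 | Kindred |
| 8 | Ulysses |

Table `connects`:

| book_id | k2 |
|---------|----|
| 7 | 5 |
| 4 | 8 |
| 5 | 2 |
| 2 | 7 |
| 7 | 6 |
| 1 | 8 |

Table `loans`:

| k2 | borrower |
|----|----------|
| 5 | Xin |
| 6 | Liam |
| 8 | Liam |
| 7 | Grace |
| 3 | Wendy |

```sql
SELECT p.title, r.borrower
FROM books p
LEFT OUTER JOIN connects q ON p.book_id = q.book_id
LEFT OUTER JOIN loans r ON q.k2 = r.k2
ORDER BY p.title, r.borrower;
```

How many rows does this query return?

5

Joins associate left-to-right: books LEFT JOIN connects on book_id gives 5 intermediate row(s).
Then LEFT JOIN `loans r` on k2: each of those 5 rows is kept; rows whose q.k2 has no match in r get NULL for r's columns.
Result: 5 row(s).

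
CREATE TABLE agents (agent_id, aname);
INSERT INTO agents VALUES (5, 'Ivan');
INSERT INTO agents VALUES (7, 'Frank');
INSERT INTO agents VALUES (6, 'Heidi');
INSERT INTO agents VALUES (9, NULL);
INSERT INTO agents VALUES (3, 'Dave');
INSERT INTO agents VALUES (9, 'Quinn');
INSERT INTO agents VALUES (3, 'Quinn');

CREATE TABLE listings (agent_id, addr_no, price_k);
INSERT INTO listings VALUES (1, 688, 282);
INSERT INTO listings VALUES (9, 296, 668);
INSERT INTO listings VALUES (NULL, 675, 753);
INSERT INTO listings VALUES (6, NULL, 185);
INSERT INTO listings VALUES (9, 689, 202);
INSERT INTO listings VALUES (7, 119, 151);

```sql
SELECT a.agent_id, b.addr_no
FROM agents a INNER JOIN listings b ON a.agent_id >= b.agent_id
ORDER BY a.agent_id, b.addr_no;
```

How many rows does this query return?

18

INNER JOIN keeps only pairs where the ON condition holds.
Matching on a.agent_id >= b.agent_id. A NULL in a compared column never satisfies the condition.
Matched pairs: 18.
Total: 18 rows.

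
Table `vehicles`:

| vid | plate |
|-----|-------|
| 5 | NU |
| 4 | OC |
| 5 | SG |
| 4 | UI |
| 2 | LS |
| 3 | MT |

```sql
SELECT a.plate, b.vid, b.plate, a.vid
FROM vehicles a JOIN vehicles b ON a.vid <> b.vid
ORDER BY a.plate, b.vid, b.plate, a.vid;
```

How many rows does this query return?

INNER JOIN keeps only pairs where the ON condition holds.
Matching on a.vid <> b.vid.
- a[0] vid=5 → 4 match(es) in b → 4 row(s).
- a[1] vid=4 → 4 match(es) in b → 4 row(s).
- a[2] vid=5 → 4 match(es) in b → 4 row(s).
- a[3] vid=4 → 4 match(es) in b → 4 row(s).
- a[4] vid=2 → 5 match(es) in b → 5 row(s).
- a[5] vid=3 → 5 match(es) in b → 5 row(s).
Total: 26 rows.

26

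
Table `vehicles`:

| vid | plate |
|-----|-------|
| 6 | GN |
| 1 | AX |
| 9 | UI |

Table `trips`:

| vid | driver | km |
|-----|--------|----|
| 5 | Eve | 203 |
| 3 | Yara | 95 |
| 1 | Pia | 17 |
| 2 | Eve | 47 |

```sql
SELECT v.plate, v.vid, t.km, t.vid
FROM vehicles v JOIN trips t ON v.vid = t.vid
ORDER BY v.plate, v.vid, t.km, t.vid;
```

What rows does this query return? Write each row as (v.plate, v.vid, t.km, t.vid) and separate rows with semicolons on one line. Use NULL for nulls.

INNER JOIN keeps only pairs where the ON condition holds.
Matching on v.vid = t.vid.
Matched pairs: 1.

(AX, 1, 17, 1)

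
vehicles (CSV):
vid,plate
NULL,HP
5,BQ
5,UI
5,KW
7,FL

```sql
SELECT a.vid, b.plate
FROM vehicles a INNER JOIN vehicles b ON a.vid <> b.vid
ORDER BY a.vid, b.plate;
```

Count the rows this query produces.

INNER JOIN keeps only pairs where the ON condition holds.
Matching on a.vid <> b.vid. A NULL in a compared column never satisfies the condition.
Matched pairs: 6.
Total: 6 rows.

6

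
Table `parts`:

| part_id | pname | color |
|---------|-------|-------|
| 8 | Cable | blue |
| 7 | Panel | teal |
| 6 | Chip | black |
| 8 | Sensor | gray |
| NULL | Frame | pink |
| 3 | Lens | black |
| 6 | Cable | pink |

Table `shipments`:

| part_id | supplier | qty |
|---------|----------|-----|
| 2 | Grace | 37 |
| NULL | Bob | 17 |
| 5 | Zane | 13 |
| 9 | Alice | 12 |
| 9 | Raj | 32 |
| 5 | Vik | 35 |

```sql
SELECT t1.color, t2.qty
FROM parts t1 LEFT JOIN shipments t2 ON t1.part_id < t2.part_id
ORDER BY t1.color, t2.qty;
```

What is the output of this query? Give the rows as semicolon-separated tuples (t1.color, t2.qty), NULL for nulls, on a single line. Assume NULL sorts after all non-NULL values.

(black, 12); (black, 12); (black, 13); (black, 32); (black, 32); (black, 35); (blue, 12); (blue, 32); (gray, 12); (gray, 32); (pink, 12); (pink, 32); (pink, NULL); (teal, 12); (teal, 32)

LEFT JOIN keeps every row from `parts`; unmatched rows get NULL for `shipments`'s columns.
Matching on t1.part_id < t2.part_id. A NULL in a compared column never satisfies the condition.
Matched pairs: 14; unmatched t1 rows kept: 1.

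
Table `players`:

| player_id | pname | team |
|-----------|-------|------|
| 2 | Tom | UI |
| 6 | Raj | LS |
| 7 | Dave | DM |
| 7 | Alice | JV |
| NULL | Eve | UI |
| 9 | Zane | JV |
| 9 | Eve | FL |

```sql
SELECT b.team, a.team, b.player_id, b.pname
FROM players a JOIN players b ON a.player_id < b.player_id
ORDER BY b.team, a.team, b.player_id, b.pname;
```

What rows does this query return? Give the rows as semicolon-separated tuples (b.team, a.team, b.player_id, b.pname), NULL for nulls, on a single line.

INNER JOIN keeps only pairs where the ON condition holds.
Matching on a.player_id < b.player_id. A NULL in a compared column never satisfies the condition.
- a row (player_id=2): matches 5 b row(s) → 5 output row(s).
- a row (player_id=6): matches 4 b row(s) → 4 output row(s).
- a row (player_id=7): matches 2 b row(s) → 2 output row(s).
- a row (player_id=7): matches 2 b row(s) → 2 output row(s).
- a row (player_id=NULL): no match → dropped.
- a row (player_id=9): no match → dropped.
- a row (player_id=9): no match → dropped.

(DM, LS, 7, Dave); (DM, UI, 7, Dave); (FL, DM, 9, Eve); (FL, JV, 9, Eve); (FL, LS, 9, Eve); (FL, UI, 9, Eve); (JV, DM, 9, Zane); (JV, JV, 9, Zane); (JV, LS, 7, Alice); (JV, LS, 9, Zane); (JV, UI, 7, Alice); (JV, UI, 9, Zane); (LS, UI, 6, Raj)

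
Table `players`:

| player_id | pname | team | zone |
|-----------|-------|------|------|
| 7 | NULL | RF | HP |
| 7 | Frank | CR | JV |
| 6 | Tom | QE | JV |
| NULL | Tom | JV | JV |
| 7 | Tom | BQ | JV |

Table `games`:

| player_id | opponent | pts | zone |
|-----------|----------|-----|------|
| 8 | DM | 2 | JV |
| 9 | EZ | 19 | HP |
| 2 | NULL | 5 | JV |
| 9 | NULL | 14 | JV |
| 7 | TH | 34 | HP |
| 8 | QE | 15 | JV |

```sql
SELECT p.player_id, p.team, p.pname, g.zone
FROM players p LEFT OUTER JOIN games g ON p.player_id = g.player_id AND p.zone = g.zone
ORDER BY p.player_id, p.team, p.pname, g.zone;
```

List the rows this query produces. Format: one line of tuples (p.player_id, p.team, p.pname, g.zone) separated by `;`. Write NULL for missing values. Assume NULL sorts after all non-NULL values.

LEFT JOIN keeps every row from `players`; unmatched rows get NULL for `games`'s columns.
Matching on p.player_id = g.player_id AND p.zone = g.zone. A NULL in a compared column never satisfies the condition.
Matched pairs: 1; unmatched p rows kept: 4.

(6, QE, Tom, NULL); (7, BQ, Tom, NULL); (7, CR, Frank, NULL); (7, RF, NULL, HP); (NULL, JV, Tom, NULL)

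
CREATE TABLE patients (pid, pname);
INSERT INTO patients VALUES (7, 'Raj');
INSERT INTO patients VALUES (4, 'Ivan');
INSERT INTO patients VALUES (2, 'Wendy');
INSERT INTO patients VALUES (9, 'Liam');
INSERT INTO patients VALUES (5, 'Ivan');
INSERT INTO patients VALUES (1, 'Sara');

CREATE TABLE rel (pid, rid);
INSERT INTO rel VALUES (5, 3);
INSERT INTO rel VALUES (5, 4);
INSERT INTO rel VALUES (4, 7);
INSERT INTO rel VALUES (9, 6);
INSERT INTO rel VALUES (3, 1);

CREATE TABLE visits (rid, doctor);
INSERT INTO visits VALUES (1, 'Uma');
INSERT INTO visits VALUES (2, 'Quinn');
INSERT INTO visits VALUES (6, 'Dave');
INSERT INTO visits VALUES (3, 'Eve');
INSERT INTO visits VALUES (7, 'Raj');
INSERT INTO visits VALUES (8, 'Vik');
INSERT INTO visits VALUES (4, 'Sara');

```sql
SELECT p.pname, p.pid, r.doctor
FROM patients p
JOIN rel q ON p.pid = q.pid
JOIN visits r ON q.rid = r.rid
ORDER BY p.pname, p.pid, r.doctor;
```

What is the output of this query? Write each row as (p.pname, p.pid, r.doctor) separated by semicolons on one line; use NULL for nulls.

(Ivan, 4, Raj); (Ivan, 5, Eve); (Ivan, 5, Sara); (Liam, 9, Dave)

Evaluate left to right. First `patients p INNER JOIN rel q` on pid: 4 row(s).
Then INNER JOIN `visits r` on rid: keep only rows whose q.rid appears in r.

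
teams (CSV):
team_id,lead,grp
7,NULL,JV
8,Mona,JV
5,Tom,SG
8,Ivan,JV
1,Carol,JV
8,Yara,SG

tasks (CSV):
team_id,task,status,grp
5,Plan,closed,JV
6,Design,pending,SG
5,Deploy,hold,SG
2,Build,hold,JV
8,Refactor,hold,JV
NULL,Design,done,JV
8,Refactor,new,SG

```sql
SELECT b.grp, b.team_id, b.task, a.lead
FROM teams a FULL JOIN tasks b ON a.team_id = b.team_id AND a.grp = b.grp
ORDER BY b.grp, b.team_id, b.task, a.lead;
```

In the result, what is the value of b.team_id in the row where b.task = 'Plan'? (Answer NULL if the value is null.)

5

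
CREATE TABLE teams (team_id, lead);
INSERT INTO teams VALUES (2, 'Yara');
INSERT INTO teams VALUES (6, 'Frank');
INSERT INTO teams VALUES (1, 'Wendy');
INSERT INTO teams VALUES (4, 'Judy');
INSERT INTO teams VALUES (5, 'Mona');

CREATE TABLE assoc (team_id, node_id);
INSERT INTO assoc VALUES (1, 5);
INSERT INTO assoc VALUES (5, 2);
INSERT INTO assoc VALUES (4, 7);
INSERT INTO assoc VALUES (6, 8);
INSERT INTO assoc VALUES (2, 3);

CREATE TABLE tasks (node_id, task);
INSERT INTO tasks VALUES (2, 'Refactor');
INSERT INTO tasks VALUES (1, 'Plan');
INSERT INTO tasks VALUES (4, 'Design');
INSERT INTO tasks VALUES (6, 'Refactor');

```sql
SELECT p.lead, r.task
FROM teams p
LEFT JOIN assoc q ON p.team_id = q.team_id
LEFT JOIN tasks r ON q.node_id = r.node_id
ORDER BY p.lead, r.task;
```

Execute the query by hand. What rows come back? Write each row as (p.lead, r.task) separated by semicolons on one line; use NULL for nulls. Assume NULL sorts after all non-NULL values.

Evaluate left to right. First `teams p LEFT JOIN assoc q` on team_id: 5 row(s).
Then LEFT JOIN `tasks r` on node_id: each of those 5 rows is kept; rows whose q.node_id has no match in r get NULL for r's columns.

(Frank, NULL); (Judy, NULL); (Mona, Refactor); (Wendy, NULL); (Yara, NULL)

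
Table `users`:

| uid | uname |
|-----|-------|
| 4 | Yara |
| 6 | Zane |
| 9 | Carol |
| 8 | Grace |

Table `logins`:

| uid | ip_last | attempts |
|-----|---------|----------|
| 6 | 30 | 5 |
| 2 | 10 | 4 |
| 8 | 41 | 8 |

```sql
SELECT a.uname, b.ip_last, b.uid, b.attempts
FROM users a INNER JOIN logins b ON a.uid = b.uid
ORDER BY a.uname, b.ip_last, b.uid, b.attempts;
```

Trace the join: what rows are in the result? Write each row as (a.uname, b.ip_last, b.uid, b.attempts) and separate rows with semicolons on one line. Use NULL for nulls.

(Grace, 41, 8, 8); (Zane, 30, 6, 5)

INNER JOIN keeps only pairs where the ON condition holds.
Matching on a.uid = b.uid.
- a[0] uid=4 → no match; dropped.
- a[1] uid=6 → 1 match(es) in b → 1 row(s).
- a[2] uid=9 → no match; dropped.
- a[3] uid=8 → 1 match(es) in b → 1 row(s).
After projecting and ordering:
a.uname | b.ip_last | b.uid | b.attempts
Grace | 41 | 8 | 8
Zane | 30 | 6 | 5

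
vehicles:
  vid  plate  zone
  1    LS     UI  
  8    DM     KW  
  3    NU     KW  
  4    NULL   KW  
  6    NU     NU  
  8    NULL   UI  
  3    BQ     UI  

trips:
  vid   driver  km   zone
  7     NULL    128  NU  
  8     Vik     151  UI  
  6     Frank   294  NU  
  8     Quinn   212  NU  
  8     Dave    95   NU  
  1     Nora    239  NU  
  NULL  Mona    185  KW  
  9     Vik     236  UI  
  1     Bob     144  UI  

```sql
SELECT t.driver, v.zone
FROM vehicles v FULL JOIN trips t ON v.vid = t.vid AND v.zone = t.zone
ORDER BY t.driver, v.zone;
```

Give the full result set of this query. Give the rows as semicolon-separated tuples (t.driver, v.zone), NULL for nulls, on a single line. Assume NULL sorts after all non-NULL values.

(Bob, UI); (Dave, NULL); (Frank, NU); (Mona, NULL); (Nora, NULL); (Quinn, NULL); (Vik, UI); (Vik, NULL); (NULL, KW); (NULL, KW); (NULL, KW); (NULL, UI); (NULL, NULL)

FULL OUTER JOIN keeps every row from both sides; unmatched rows get NULL for the other side's columns.
Matching on v.vid = t.vid AND v.zone = t.zone. A NULL in a compared column never satisfies the condition.
- vid=1, zone=UI: 1 matching t row(s), so 1 row(s) emitted.
- vid=8, zone=KW: no t row matches, row kept with t columns NULL.
- vid=3, zone=KW: no t row matches, row kept with t columns NULL.
- vid=4, zone=KW: no t row matches, row kept with t columns NULL.
- vid=6, zone=NU: 1 matching t row(s), so 1 row(s) emitted.
- vid=8, zone=UI: 1 matching t row(s), so 1 row(s) emitted.
- vid=3, zone=UI: no t row matches, row kept with t columns NULL.
- 6 row(s) from t found no v partner → padded with NULL.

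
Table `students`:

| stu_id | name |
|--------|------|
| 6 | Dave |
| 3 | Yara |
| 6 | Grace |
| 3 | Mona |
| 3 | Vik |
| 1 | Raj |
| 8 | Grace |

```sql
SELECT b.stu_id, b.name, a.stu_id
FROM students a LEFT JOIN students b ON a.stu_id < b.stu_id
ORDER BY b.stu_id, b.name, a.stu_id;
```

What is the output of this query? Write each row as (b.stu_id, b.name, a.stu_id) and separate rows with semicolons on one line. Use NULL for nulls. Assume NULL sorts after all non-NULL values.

LEFT JOIN keeps every row from `students a`; unmatched rows get NULL for `students b`'s columns.
Matching on a.stu_id < b.stu_id.
- stu_id=6: 1 matching b row(s), so 1 row(s) emitted.
- stu_id=3: 3 matching b row(s), so 3 row(s) emitted.
- stu_id=6: 1 matching b row(s), so 1 row(s) emitted.
- stu_id=3: 3 matching b row(s), so 3 row(s) emitted.
- stu_id=3: 3 matching b row(s), so 3 row(s) emitted.
- stu_id=1: 6 matching b row(s), so 6 row(s) emitted.
- stu_id=8: no b row matches, row kept with b columns NULL.

(3, Mona, 1); (3, Vik, 1); (3, Yara, 1); (6, Dave, 1); (6, Dave, 3); (6, Dave, 3); (6, Dave, 3); (6, Grace, 1); (6, Grace, 3); (6, Grace, 3); (6, Grace, 3); (8, Grace, 1); (8, Grace, 3); (8, Grace, 3); (8, Grace, 3); (8, Grace, 6); (8, Grace, 6); (NULL, NULL, 8)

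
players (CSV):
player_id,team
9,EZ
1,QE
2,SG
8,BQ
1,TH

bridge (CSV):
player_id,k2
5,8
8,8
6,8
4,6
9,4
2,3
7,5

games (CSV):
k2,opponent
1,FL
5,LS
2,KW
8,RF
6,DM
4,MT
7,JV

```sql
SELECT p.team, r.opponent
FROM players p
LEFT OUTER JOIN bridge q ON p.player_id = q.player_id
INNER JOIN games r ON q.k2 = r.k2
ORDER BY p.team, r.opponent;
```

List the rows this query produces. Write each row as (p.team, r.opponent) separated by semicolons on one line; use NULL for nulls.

Step 1 — p LEFT JOIN q on player_id → 5 row(s).
Then INNER JOIN `games r` on k2: keep only rows whose q.k2 appears in r.

(BQ, RF); (EZ, MT)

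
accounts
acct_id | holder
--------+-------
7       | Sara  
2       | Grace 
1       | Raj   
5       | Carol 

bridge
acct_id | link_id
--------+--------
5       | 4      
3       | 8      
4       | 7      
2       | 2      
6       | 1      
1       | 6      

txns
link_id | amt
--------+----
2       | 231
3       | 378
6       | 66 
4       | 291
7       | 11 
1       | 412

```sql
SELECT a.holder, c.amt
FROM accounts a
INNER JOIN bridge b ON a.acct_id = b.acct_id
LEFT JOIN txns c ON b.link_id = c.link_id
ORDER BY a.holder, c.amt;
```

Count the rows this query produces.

Joins associate left-to-right: accounts INNER JOIN bridge on acct_id gives 3 intermediate row(s).
Then LEFT JOIN `txns c` on link_id: each of those 3 rows is kept; rows whose b.link_id has no match in c get NULL for c's columns.
Result: 3 row(s).

3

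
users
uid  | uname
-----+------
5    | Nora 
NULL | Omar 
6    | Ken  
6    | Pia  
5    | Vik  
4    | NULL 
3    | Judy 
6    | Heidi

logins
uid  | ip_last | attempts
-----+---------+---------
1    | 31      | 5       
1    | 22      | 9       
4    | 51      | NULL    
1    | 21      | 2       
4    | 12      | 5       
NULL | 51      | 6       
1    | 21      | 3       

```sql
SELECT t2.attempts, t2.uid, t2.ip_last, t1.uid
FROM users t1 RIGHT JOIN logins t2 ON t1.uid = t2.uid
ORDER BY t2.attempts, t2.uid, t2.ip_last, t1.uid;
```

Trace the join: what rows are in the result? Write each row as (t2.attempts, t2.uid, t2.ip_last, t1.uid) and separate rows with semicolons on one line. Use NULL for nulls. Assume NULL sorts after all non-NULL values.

(2, 1, 21, NULL); (3, 1, 21, NULL); (5, 1, 31, NULL); (5, 4, 12, 4); (6, NULL, 51, NULL); (9, 1, 22, NULL); (NULL, 4, 51, 4)

RIGHT JOIN keeps every row from `logins`; unmatched rows get NULL for `users`'s columns.
Matching on t1.uid = t2.uid. A NULL in a compared column never satisfies the condition.
- uid=5: no matching t2 row.
- uid=NULL: no matching t2 row.
- uid=6: no matching t2 row.
- uid=6: no matching t2 row.
- uid=5: no matching t2 row.
- uid=4: 2 matching t2 row(s), so 2 row(s) emitted.
- uid=3: no matching t2 row.
- uid=6: no matching t2 row.
- 5 row(s) from t2 found no t1 partner → padded with NULL.
After projecting and ordering:
t2.attempts | t2.uid | t2.ip_last | t1.uid
2 | 1 | 21 | NULL
3 | 1 | 21 | NULL
5 | 1 | 31 | NULL
5 | 4 | 12 | 4
6 | NULL | 51 | NULL
9 | 1 | 22 | NULL
NULL | 4 | 51 | 4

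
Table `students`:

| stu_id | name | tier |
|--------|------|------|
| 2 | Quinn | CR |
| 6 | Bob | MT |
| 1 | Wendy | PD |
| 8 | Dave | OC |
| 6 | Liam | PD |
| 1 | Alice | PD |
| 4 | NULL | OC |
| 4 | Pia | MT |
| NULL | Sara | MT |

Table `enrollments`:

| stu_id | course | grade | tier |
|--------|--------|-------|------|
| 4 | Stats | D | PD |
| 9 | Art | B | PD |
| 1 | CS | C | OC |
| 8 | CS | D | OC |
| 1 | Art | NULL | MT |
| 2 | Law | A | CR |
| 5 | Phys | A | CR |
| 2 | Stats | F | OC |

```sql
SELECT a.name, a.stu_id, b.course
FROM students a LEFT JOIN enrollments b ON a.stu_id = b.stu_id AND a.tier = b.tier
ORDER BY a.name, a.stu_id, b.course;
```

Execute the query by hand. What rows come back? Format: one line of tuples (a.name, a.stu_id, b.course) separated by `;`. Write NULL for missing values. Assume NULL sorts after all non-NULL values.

(Alice, 1, NULL); (Bob, 6, NULL); (Dave, 8, CS); (Liam, 6, NULL); (Pia, 4, NULL); (Quinn, 2, Law); (Sara, NULL, NULL); (Wendy, 1, NULL); (NULL, 4, NULL)

LEFT JOIN keeps every row from `students`; unmatched rows get NULL for `enrollments`'s columns.
Matching on a.stu_id = b.stu_id AND a.tier = b.tier. A NULL in a compared column never satisfies the condition.
Matched pairs: 2; unmatched a rows kept: 7.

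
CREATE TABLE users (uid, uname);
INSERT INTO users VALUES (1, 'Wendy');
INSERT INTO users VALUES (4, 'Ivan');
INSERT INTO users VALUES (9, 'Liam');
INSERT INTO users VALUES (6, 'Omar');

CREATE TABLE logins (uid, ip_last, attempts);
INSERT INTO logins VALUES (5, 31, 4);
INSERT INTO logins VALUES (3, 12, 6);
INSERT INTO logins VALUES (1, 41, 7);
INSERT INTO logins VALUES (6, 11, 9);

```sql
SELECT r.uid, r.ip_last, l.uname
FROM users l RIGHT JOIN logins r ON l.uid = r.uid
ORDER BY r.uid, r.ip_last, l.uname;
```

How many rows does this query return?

4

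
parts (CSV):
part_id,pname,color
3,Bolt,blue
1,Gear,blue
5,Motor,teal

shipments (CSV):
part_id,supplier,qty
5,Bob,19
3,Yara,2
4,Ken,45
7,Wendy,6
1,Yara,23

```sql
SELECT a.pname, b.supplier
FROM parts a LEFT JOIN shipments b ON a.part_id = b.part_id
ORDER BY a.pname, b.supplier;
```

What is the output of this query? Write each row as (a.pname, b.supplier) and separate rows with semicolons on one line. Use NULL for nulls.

LEFT JOIN keeps every row from `parts`; unmatched rows get NULL for `shipments`'s columns.
Matching on a.part_id = b.part_id.
- a[0] part_id=3 → 1 match(es) in b → 1 row(s).
- a[1] part_id=1 → 1 match(es) in b → 1 row(s).
- a[2] part_id=5 → 1 match(es) in b → 1 row(s).
After projecting and ordering:
a.pname | b.supplier
Bolt | Yara
Gear | Yara
Motor | Bob

(Bolt, Yara); (Gear, Yara); (Motor, Bob)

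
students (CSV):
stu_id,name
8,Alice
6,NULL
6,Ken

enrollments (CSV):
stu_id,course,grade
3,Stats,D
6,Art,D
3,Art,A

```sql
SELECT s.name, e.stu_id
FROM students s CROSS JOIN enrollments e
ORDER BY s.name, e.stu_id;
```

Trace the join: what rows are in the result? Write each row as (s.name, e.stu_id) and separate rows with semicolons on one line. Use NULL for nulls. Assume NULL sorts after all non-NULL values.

CROSS JOIN pairs every row of `students` with every row of `enrollments`: 3 × 3 = 9 rows.
After projecting and ordering:
s.name | e.stu_id
Alice | 3
Alice | 3
Alice | 6
Ken | 3
Ken | 3
Ken | 6
NULL | 3
NULL | 3
NULL | 6

(Alice, 3); (Alice, 3); (Alice, 6); (Ken, 3); (Ken, 3); (Ken, 6); (NULL, 3); (NULL, 3); (NULL, 6)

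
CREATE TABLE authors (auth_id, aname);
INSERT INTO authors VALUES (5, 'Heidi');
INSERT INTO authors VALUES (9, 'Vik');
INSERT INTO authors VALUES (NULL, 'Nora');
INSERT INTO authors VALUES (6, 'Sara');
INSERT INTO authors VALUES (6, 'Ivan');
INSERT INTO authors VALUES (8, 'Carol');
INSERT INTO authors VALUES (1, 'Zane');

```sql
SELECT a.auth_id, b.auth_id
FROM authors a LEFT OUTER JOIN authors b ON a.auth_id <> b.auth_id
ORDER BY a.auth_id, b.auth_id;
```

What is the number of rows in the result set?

29

LEFT JOIN keeps every row from `authors a`; unmatched rows get NULL for `authors b`'s columns.
Matching on a.auth_id <> b.auth_id. A NULL in a compared column never satisfies the condition.
Matched pairs: 28; unmatched a rows kept: 1.
Total: 28 matched + 1 padded = 29 rows.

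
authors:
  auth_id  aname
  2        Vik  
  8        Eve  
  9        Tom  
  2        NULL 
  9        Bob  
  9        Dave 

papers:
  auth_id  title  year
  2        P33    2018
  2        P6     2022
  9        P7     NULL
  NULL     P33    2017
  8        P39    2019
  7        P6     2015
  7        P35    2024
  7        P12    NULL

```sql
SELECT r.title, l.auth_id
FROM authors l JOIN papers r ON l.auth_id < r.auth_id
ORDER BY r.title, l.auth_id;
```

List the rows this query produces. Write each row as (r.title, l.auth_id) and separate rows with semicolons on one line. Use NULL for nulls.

(P12, 2); (P12, 2); (P35, 2); (P35, 2); (P39, 2); (P39, 2); (P6, 2); (P6, 2); (P7, 2); (P7, 2); (P7, 8)

INNER JOIN keeps only pairs where the ON condition holds.
Matching on l.auth_id < r.auth_id. A NULL in a compared column never satisfies the condition.
- l row (auth_id=2): matches 5 r row(s) → 5 output row(s).
- l row (auth_id=8): matches 1 r row(s) → 1 output row(s).
- l row (auth_id=9): no match → dropped.
- l row (auth_id=2): matches 5 r row(s) → 5 output row(s).
- l row (auth_id=9): no match → dropped.
- l row (auth_id=9): no match → dropped.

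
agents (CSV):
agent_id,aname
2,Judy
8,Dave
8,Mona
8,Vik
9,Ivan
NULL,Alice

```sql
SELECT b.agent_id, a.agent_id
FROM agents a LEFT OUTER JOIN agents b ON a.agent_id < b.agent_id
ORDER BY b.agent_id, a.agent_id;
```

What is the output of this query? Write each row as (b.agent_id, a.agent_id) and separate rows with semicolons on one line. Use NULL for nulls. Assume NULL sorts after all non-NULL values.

(8, 2); (8, 2); (8, 2); (9, 2); (9, 8); (9, 8); (9, 8); (NULL, 9); (NULL, NULL)

LEFT JOIN keeps every row from `agents a`; unmatched rows get NULL for `agents b`'s columns.
Matching on a.agent_id < b.agent_id. A NULL in a compared column never satisfies the condition.
- a row (agent_id=2): matches 4 b row(s) → 4 output row(s).
- a row (agent_id=8): matches 1 b row(s) → 1 output row(s).
- a row (agent_id=8): matches 1 b row(s) → 1 output row(s).
- a row (agent_id=8): matches 1 b row(s) → 1 output row(s).
- a row (agent_id=9): no match → kept, b columns NULL.
- a row (agent_id=NULL): no match → kept, b columns NULL.
After projecting and ordering:
b.agent_id | a.agent_id
8 | 2
8 | 2
8 | 2
9 | 2
9 | 8
9 | 8
9 | 8
NULL | 9
NULL | NULL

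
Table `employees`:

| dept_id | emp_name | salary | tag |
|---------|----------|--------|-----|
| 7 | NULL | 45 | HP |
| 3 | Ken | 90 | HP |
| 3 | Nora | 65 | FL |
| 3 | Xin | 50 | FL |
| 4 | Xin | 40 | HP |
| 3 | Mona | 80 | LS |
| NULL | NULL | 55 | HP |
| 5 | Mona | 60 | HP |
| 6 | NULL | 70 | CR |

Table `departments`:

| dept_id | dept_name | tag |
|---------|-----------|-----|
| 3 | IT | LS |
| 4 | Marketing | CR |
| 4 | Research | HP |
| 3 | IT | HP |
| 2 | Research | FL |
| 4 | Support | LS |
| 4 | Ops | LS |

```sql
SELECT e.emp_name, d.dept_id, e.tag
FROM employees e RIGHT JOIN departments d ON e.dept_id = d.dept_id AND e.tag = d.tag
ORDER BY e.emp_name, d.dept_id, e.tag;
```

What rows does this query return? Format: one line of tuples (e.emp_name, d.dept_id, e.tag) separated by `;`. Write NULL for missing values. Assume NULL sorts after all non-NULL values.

RIGHT JOIN keeps every row from `departments`; unmatched rows get NULL for `employees`'s columns.
Matching on e.dept_id = d.dept_id AND e.tag = d.tag. A NULL in a compared column never satisfies the condition.
- e row (dept_id=7, tag=HP): no match.
- e row (dept_id=3, tag=HP): matches 1 d row(s) → 1 output row(s).
- e row (dept_id=3, tag=FL): no match.
- e row (dept_id=3, tag=FL): no match.
- e row (dept_id=4, tag=HP): matches 1 d row(s) → 1 output row(s).
- e row (dept_id=3, tag=LS): matches 1 d row(s) → 1 output row(s).
- e row (dept_id=NULL, tag=HP): no match.
- e row (dept_id=5, tag=HP): no match.
- e row (dept_id=6, tag=CR): no match.
- plus 4 unmatched d row(s), each kept with NULL e columns.
After projecting and ordering:
e.emp_name | d.dept_id | e.tag
Ken | 3 | HP
Mona | 3 | LS
Xin | 4 | HP
NULL | 2 | NULL
NULL | 4 | NULL
NULL | 4 | NULL
NULL | 4 | NULL

(Ken, 3, HP); (Mona, 3, LS); (Xin, 4, HP); (NULL, 2, NULL); (NULL, 4, NULL); (NULL, 4, NULL); (NULL, 4, NULL)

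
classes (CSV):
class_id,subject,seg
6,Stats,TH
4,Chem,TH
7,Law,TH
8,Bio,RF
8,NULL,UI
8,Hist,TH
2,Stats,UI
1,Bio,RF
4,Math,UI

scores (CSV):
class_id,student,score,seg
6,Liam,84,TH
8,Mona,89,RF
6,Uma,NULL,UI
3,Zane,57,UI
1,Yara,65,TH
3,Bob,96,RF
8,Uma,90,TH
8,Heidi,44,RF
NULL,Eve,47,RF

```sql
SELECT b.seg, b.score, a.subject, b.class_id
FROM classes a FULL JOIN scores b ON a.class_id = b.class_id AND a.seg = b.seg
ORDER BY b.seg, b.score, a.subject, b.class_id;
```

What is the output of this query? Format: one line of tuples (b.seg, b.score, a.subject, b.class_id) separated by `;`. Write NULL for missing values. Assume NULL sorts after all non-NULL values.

(RF, 44, Bio, 8); (RF, 47, NULL, NULL); (RF, 89, Bio, 8); (RF, 96, NULL, 3); (TH, 65, NULL, 1); (TH, 84, Stats, 6); (TH, 90, Hist, 8); (UI, 57, NULL, 3); (UI, NULL, NULL, 6); (NULL, NULL, Bio, NULL); (NULL, NULL, Chem, NULL); (NULL, NULL, Law, NULL); (NULL, NULL, Math, NULL); (NULL, NULL, Stats, NULL); (NULL, NULL, NULL, NULL)

FULL OUTER JOIN keeps every row from both sides; unmatched rows get NULL for the other side's columns.
Matching on a.class_id = b.class_id AND a.seg = b.seg. A NULL in a compared column never satisfies the condition.
Matched pairs: 4; unmatched a rows kept: 6; unmatched b rows kept: 5.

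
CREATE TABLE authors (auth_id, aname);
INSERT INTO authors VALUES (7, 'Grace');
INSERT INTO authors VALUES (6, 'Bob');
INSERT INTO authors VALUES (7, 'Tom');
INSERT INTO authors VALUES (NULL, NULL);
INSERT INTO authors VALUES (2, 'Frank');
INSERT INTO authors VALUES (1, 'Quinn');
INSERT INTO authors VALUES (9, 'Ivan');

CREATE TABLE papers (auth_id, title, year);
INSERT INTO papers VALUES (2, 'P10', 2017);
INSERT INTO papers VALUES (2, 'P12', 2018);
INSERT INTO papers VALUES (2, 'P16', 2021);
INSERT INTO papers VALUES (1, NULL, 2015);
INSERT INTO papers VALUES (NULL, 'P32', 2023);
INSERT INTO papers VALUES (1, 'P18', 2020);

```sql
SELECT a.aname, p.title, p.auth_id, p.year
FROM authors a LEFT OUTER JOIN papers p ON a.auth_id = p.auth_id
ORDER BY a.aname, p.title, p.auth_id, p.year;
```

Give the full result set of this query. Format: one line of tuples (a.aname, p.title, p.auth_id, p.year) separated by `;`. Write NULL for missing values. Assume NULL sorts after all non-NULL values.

(Bob, NULL, NULL, NULL); (Frank, P10, 2, 2017); (Frank, P12, 2, 2018); (Frank, P16, 2, 2021); (Grace, NULL, NULL, NULL); (Ivan, NULL, NULL, NULL); (Quinn, P18, 1, 2020); (Quinn, NULL, 1, 2015); (Tom, NULL, NULL, NULL); (NULL, NULL, NULL, NULL)

LEFT JOIN keeps every row from `authors`; unmatched rows get NULL for `papers`'s columns.
Matching on a.auth_id = p.auth_id. A NULL in a compared column never satisfies the condition.
Matched pairs: 5; unmatched a rows kept: 5.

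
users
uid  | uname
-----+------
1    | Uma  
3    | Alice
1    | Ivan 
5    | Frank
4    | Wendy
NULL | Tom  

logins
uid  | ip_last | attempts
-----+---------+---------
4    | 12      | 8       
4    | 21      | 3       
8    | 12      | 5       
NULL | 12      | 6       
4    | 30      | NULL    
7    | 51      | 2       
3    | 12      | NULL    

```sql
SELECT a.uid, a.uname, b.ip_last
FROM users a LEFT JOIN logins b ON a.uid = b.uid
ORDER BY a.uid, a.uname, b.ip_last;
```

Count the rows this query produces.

8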